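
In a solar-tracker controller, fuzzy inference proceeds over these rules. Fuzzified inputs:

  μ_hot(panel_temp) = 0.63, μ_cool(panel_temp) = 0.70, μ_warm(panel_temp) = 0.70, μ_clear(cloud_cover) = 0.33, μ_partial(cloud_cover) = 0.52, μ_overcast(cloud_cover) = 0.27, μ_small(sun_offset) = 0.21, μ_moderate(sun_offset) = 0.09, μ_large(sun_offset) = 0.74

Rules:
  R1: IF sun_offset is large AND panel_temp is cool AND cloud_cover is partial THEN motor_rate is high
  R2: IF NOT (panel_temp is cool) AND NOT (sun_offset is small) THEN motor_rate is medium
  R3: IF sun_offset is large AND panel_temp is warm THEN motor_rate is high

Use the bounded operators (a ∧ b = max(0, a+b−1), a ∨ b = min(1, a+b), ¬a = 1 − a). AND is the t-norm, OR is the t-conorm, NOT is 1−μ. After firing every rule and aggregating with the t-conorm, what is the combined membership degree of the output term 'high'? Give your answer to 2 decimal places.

0.44

R1: large=0.74, cool=0.70, partial=0.52; AND[max(0, a+b−1)] → w = 0.00
R2: ¬cool=1−0.70=0.30, ¬small=1−0.21=0.79; AND[max(0, a+b−1)] → w = 0.09
R3: large=0.74, warm=0.70; AND[max(0, a+b−1)] → w = 0.44
Rules with consequent 'high': {R1, R3} → strengths 0.00, 0.44
Aggregate via t-conorm [min(1, a+b)]: 0.44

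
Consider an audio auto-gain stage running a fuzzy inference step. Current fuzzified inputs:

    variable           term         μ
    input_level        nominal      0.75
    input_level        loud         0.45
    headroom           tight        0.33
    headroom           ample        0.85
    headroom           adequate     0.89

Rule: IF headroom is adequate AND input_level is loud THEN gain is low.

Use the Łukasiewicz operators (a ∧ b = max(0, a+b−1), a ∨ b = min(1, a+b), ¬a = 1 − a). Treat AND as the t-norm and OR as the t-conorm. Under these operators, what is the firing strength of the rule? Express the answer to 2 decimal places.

0.34

firing strength: adequate=0.89, loud=0.45; AND[max(0, a+b−1)] → w = 0.34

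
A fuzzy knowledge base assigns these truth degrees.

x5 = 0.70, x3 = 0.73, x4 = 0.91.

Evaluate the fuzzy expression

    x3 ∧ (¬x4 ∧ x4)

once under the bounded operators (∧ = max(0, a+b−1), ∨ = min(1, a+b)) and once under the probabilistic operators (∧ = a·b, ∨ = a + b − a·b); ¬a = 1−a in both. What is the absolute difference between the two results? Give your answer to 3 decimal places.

Under bounded:
  ¬x4 = 1 − 0.91 = 0.09
  ¬x4 ∧ x4 = max(0, a+b−1) on (0.09, 0.91) = 0.00
  x3 ∧ (¬x4 ∧ x4) = max(0, a+b−1) on (0.73, 0.00) = 0.00
  → value = 0.0000
Under probabilistic:
  ¬x4 = 1 − 0.9100 = 0.0900
  ¬x4 ∧ x4 = a·b on (0.0900, 0.9100) = 0.0819
  x3 ∧ (¬x4 ∧ x4) = a·b on (0.7300, 0.0819) = 0.0598
  → value = 0.0598
|0.0000 − 0.0598| = 0.060

0.060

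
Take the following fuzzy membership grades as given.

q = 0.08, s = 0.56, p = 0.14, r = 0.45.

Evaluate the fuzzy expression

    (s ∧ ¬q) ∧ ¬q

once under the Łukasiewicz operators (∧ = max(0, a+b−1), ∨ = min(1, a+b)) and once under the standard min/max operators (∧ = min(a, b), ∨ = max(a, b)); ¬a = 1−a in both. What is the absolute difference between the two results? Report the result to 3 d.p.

Under Łukasiewicz:
  ¬q = 1 − 0.08 = 0.92
  s ∧ ¬q = max(0, a+b−1) on (0.56, 0.92) = 0.48
  ¬q = 1 − 0.08 = 0.92
  (s ∧ ¬q) ∧ ¬q = max(0, a+b−1) on (0.48, 0.92) = 0.40
  → value = 0.4000
Under standard min/max:
  ¬q = 1 − 0.08 = 0.92
  s ∧ ¬q = min(a, b) on (0.56, 0.92) = 0.56
  ¬q = 1 − 0.08 = 0.92
  (s ∧ ¬q) ∧ ¬q = min(a, b) on (0.56, 0.92) = 0.56
  → value = 0.5600
|0.4000 − 0.5600| = 0.160

0.160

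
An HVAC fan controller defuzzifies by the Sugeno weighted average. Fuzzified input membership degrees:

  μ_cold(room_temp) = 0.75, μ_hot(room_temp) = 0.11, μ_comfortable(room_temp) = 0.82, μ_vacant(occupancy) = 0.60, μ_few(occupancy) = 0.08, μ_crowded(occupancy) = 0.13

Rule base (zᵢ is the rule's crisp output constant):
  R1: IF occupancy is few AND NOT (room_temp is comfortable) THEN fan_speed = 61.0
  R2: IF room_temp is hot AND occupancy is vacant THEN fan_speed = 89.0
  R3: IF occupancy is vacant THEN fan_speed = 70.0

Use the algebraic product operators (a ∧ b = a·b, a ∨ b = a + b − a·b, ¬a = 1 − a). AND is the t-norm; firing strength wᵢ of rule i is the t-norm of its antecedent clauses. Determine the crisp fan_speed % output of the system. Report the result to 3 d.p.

R1 (z=61.0): few=0.08, ¬comfortable=1−0.82=0.18; AND[a·b] → w = 0.0144
R2 (z=89.0): hot=0.11, vacant=0.60; AND[a·b] → w = 0.0660
R3 (z=70.0): vacant=0.60 → w = 0.6000
Weighted average = (0.0144·61.0 + 0.0660·89.0 + 0.6000·70.0) / (0.0144 + 0.0660 + 0.6000)
  = 48.7524 / 0.6804 = 71.653

71.653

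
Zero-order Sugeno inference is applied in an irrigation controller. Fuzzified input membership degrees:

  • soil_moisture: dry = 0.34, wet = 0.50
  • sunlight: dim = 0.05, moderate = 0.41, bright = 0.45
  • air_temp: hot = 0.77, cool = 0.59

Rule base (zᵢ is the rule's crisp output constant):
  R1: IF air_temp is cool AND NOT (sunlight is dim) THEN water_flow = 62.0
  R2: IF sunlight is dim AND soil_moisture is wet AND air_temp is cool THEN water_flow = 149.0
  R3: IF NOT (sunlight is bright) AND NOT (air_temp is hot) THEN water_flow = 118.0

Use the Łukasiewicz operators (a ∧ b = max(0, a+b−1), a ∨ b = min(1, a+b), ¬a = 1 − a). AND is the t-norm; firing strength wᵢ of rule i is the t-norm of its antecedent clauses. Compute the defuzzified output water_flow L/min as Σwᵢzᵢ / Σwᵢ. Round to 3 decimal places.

62.000

R1 (z=62.0): cool=0.59, ¬dim=1−0.05=0.95; AND[max(0, a+b−1)] → w = 0.54
R2 (z=149.0): dim=0.05, wet=0.50, cool=0.59; AND[max(0, a+b−1)] → w = 0.00
R3 (z=118.0): ¬bright=1−0.45=0.55, ¬hot=1−0.77=0.23; AND[max(0, a+b−1)] → w = 0.00
Weighted average = (0.54·62.0 + 0.00·149.0 + 0.00·118.0) / (0.54 + 0.00 + 0.00)
  = 33.4800 / 0.5400 = 62.000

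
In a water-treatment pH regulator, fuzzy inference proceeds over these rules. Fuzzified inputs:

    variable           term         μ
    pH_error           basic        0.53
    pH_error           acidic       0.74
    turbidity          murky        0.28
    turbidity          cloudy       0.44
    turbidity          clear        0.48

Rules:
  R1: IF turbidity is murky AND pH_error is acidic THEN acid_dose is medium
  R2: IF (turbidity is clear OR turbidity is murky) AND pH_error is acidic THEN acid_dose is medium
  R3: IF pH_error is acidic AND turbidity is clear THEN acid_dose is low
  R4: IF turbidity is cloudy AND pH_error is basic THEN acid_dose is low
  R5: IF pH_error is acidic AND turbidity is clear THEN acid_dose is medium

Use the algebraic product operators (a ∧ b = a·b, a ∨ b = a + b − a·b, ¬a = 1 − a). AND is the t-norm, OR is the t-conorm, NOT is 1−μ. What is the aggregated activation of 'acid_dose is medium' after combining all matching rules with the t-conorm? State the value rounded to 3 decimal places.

0.725

R1: murky=0.28, acidic=0.74; AND[a·b] → w = 0.2072
R2: (clear=0.48 OR murky=0.28) = 0.6256; AND[a·b] with acidic=0.74 → w = 0.4629
R3: acidic=0.74, clear=0.48; AND[a·b] → w = 0.3552
R4: cloudy=0.44, basic=0.53; AND[a·b] → w = 0.2332
R5: acidic=0.74, clear=0.48; AND[a·b] → w = 0.3552
Rules with consequent 'medium': {R1, R2, R5} → strengths 0.2072, 0.4629, 0.3552
Aggregate via t-conorm [a + b − a·b]: 0.7255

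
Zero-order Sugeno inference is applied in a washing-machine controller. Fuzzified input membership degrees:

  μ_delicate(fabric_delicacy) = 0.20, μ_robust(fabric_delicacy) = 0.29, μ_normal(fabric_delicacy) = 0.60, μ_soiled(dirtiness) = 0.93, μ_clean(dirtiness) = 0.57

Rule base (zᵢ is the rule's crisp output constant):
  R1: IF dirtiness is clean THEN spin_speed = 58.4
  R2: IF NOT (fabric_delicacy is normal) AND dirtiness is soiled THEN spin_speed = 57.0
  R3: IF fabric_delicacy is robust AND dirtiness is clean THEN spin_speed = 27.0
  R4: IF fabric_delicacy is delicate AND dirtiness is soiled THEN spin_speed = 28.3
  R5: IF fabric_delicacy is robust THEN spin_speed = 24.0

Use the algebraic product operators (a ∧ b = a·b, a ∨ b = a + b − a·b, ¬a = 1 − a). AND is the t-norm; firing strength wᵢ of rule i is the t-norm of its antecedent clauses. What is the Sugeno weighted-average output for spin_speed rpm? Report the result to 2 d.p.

R1 (z=58.4): clean=0.57 → w = 0.5700
R2 (z=57.0): ¬normal=1−0.60=0.40, soiled=0.93; AND[a·b] → w = 0.3720
R3 (z=27.0): robust=0.29, clean=0.57; AND[a·b] → w = 0.1653
R4 (z=28.3): delicate=0.20, soiled=0.93; AND[a·b] → w = 0.1860
R5 (z=24.0): robust=0.29 → w = 0.2900
Weighted average = (0.5700·58.4 + 0.3720·57.0 + 0.1653·27.0 + 0.1860·28.3 + 0.2900·24.0) / (0.5700 + 0.3720 + 0.1653 + 0.1860 + 0.2900)
  = 71.1789 / 1.5833 = 44.96

44.96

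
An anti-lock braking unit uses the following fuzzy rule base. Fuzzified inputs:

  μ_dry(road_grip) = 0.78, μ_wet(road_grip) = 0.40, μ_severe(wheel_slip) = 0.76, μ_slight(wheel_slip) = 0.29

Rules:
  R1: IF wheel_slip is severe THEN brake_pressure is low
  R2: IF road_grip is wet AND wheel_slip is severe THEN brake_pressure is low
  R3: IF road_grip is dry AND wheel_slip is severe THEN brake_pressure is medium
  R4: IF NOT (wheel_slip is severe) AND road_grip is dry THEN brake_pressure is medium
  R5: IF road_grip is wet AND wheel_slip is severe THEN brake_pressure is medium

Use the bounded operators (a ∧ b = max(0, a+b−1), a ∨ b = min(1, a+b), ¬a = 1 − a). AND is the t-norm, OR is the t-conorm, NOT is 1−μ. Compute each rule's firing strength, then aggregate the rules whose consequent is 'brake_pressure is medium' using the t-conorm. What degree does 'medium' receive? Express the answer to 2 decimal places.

0.72

R1: severe=0.76 → w = 0.76
R2: wet=0.40, severe=0.76; AND[max(0, a+b−1)] → w = 0.16
R3: dry=0.78, severe=0.76; AND[max(0, a+b−1)] → w = 0.54
R4: ¬severe=1−0.76=0.24, dry=0.78; AND[max(0, a+b−1)] → w = 0.02
R5: wet=0.40, severe=0.76; AND[max(0, a+b−1)] → w = 0.16
Rules with consequent 'medium': {R3, R4, R5} → strengths 0.54, 0.02, 0.16
Aggregate via t-conorm [min(1, a+b)]: 0.72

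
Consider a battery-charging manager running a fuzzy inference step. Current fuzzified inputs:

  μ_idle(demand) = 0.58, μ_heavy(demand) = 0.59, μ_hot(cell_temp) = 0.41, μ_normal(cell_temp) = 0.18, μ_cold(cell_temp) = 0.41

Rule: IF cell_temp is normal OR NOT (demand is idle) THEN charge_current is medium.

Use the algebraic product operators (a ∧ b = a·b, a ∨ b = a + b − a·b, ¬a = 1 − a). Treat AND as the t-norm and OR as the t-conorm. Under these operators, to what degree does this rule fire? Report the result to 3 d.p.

0.524

firing strength: normal=0.18, ¬idle=1−0.58=0.42; OR[a + b − a·b] → w = 0.5244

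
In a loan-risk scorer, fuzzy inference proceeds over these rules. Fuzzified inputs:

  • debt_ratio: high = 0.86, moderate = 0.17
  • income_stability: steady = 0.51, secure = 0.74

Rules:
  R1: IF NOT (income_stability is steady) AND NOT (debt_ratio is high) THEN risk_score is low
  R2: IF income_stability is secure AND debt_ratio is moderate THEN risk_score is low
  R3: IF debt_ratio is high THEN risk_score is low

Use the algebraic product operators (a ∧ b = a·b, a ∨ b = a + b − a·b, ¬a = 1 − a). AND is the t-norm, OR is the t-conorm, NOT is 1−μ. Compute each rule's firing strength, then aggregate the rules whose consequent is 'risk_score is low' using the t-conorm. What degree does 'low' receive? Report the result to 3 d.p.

0.886

R1: ¬steady=1−0.51=0.49, ¬high=1−0.86=0.14; AND[a·b] → w = 0.0686
R2: secure=0.74, moderate=0.17; AND[a·b] → w = 0.1258
R3: high=0.86 → w = 0.8600
Rules with consequent 'low': {R1, R2, R3} → strengths 0.0686, 0.1258, 0.8600
Aggregate via t-conorm [a + b − a·b]: 0.8860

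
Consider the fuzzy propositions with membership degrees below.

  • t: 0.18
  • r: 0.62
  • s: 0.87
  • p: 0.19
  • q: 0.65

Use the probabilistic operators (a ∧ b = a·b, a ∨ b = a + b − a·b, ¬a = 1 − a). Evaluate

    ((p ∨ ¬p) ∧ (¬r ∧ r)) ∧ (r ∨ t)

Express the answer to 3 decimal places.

0.137

¬p = 1 − 0.1900 = 0.8100
p ∨ ¬p = a + b − a·b on (0.1900, 0.8100) = 0.8461
¬r = 1 − 0.6200 = 0.3800
¬r ∧ r = a·b on (0.3800, 0.6200) = 0.2356
(p ∨ ¬p) ∧ (¬r ∧ r) = a·b on (0.8461, 0.2356) = 0.1993
r ∨ t = a + b − a·b on (0.6200, 0.1800) = 0.6884
((p ∨ ¬p) ∧ (¬r ∧ r)) ∧ (r ∨ t) = a·b on (0.1993, 0.6884) = 0.1372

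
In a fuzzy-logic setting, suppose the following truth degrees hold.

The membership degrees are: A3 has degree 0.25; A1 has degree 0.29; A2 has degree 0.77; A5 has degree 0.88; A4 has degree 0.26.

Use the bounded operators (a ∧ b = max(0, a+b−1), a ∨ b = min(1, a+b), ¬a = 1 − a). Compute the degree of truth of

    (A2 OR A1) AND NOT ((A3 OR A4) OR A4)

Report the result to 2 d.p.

A2 OR A1 = min(1, a+b) on (0.77, 0.29) = 1.00
A3 OR A4 = min(1, a+b) on (0.25, 0.26) = 0.51
(A3 OR A4) OR A4 = min(1, a+b) on (0.51, 0.26) = 0.77
NOT ((A3 OR A4) OR A4) = 1 − 0.77 = 0.23
(A2 OR A1) AND NOT ((A3 OR A4) OR A4) = max(0, a+b−1) on (1.00, 0.23) = 0.23

0.23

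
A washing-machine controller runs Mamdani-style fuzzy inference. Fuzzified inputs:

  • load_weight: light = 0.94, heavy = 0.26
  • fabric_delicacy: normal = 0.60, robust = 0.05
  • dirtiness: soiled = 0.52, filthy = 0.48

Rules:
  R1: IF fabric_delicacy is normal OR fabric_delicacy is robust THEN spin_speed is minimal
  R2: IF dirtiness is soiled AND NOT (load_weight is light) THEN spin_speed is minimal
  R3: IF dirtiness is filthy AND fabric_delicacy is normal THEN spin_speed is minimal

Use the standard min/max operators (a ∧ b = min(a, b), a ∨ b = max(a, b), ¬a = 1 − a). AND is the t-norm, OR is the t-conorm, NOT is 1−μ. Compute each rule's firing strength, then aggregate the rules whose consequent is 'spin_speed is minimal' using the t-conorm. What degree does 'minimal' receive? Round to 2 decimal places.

R1: normal=0.60, robust=0.05; OR[max(a, b)] → w = 0.60
R2: soiled=0.52, ¬light=1−0.94=0.06; AND[min(a, b)] → w = 0.06
R3: filthy=0.48, normal=0.60; AND[min(a, b)] → w = 0.48
Rules with consequent 'minimal': {R1, R2, R3} → strengths 0.60, 0.06, 0.48
Aggregate via t-conorm [max(a, b)]: 0.60

0.60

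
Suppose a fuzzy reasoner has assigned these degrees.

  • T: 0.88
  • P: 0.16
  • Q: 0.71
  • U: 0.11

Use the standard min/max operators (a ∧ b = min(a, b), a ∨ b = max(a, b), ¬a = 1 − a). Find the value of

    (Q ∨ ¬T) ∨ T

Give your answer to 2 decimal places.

0.88

¬T = 1 − 0.88 = 0.12
Q ∨ ¬T = max(a, b) on (0.71, 0.12) = 0.71
(Q ∨ ¬T) ∨ T = max(a, b) on (0.71, 0.88) = 0.88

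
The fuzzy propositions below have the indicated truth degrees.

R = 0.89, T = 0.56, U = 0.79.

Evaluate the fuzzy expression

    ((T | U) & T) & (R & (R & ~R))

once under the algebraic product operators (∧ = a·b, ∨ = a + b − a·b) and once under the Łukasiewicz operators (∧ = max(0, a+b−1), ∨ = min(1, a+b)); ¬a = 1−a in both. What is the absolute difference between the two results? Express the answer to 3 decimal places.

0.044

Under algebraic product:
  T | U = a + b − a·b on (0.5600, 0.7900) = 0.9076
  (T | U) & T = a·b on (0.9076, 0.5600) = 0.5083
  ~R = 1 − 0.8900 = 0.1100
  R & ~R = a·b on (0.8900, 0.1100) = 0.0979
  R & (R & ~R) = a·b on (0.8900, 0.0979) = 0.0871
  ((T | U) & T) & (R & (R & ~R)) = a·b on (0.5083, 0.0871) = 0.0443
  → value = 0.0443
Under Łukasiewicz:
  T | U = min(1, a+b) on (0.56, 0.79) = 1.00
  (T | U) & T = max(0, a+b−1) on (1.00, 0.56) = 0.56
  ~R = 1 − 0.89 = 0.11
  R & ~R = max(0, a+b−1) on (0.89, 0.11) = 0.00
  R & (R & ~R) = max(0, a+b−1) on (0.89, 0.00) = 0.00
  ((T | U) & T) & (R & (R & ~R)) = max(0, a+b−1) on (0.56, 0.00) = 0.00
  → value = 0.0000
|0.0443 − 0.0000| = 0.044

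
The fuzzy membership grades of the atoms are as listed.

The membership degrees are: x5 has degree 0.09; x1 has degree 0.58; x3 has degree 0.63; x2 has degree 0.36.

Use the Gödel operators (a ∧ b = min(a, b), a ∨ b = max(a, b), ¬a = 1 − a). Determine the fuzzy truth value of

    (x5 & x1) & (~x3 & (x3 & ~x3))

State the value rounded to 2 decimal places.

x5 & x1 = min(a, b) on (0.09, 0.58) = 0.09
~x3 = 1 − 0.63 = 0.37
~x3 = 1 − 0.63 = 0.37
x3 & ~x3 = min(a, b) on (0.63, 0.37) = 0.37
~x3 & (x3 & ~x3) = min(a, b) on (0.37, 0.37) = 0.37
(x5 & x1) & (~x3 & (x3 & ~x3)) = min(a, b) on (0.09, 0.37) = 0.09

0.09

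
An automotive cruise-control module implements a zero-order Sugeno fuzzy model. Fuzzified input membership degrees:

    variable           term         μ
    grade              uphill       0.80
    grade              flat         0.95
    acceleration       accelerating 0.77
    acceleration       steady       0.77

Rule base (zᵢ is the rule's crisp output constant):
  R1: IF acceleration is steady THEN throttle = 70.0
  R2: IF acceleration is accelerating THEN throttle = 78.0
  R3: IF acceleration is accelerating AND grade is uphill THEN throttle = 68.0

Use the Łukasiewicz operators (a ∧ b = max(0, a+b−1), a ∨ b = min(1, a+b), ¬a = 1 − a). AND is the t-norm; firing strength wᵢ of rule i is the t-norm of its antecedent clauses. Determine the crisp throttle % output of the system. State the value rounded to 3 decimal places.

72.379

R1 (z=70.0): steady=0.77 → w = 0.77
R2 (z=78.0): accelerating=0.77 → w = 0.77
R3 (z=68.0): accelerating=0.77, uphill=0.80; AND[max(0, a+b−1)] → w = 0.57
Weighted average = (0.77·70.0 + 0.77·78.0 + 0.57·68.0) / (0.77 + 0.77 + 0.57)
  = 152.7200 / 2.1100 = 72.379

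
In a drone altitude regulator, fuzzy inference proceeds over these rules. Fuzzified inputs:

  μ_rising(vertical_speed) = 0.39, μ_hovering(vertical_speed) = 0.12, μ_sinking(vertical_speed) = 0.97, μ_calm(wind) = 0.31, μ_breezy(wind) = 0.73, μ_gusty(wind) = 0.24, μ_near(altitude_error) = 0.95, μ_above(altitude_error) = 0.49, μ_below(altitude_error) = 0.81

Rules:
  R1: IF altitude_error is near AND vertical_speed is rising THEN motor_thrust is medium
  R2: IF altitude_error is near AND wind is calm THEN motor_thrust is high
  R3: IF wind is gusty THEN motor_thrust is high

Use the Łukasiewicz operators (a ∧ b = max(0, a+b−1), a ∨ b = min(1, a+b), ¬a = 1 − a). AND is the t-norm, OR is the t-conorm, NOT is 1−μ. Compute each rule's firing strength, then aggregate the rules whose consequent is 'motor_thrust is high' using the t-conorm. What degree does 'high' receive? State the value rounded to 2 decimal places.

0.50

R1: near=0.95, rising=0.39; AND[max(0, a+b−1)] → w = 0.34
R2: near=0.95, calm=0.31; AND[max(0, a+b−1)] → w = 0.26
R3: gusty=0.24 → w = 0.24
Rules with consequent 'high': {R2, R3} → strengths 0.26, 0.24
Aggregate via t-conorm [min(1, a+b)]: 0.50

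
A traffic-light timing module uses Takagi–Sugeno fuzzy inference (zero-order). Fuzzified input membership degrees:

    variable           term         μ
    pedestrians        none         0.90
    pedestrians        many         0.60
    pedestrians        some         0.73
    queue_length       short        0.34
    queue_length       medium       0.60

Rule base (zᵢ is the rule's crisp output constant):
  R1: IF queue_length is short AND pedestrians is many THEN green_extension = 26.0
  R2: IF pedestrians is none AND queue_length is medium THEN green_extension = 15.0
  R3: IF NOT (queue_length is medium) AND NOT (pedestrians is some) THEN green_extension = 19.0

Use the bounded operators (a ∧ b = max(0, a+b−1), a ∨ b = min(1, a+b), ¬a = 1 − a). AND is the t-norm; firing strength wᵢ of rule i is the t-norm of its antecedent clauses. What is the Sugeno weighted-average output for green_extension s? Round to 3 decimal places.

15.000

R1 (z=26.0): short=0.34, many=0.60; AND[max(0, a+b−1)] → w = 0.00
R2 (z=15.0): none=0.90, medium=0.60; AND[max(0, a+b−1)] → w = 0.50
R3 (z=19.0): ¬medium=1−0.60=0.40, ¬some=1−0.73=0.27; AND[max(0, a+b−1)] → w = 0.00
Weighted average = (0.00·26.0 + 0.50·15.0 + 0.00·19.0) / (0.00 + 0.50 + 0.00)
  = 7.5000 / 0.5000 = 15.000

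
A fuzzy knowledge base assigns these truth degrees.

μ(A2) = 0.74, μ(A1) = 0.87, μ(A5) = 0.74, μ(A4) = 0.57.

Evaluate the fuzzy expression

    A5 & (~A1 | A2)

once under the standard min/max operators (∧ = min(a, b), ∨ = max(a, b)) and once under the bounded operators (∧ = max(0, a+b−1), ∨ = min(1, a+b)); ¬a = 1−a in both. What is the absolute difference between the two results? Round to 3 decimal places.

Under standard min/max:
  ~A1 = 1 − 0.87 = 0.13
  ~A1 | A2 = max(a, b) on (0.13, 0.74) = 0.74
  A5 & (~A1 | A2) = min(a, b) on (0.74, 0.74) = 0.74
  → value = 0.7400
Under bounded:
  ~A1 = 1 − 0.87 = 0.13
  ~A1 | A2 = min(1, a+b) on (0.13, 0.74) = 0.87
  A5 & (~A1 | A2) = max(0, a+b−1) on (0.74, 0.87) = 0.61
  → value = 0.6100
|0.7400 − 0.6100| = 0.130

0.130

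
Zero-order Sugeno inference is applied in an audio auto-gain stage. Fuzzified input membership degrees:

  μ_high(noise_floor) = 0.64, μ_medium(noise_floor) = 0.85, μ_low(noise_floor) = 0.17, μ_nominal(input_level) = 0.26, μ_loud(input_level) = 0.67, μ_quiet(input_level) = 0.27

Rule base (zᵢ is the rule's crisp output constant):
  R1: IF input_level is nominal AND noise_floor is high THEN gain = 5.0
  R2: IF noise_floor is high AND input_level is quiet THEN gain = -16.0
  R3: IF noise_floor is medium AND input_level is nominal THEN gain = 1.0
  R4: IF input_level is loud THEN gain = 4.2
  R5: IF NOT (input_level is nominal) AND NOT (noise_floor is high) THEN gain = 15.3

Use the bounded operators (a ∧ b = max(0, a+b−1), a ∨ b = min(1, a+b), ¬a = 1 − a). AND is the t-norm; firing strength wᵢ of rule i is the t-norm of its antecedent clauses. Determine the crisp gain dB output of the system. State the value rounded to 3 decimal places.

5.061

R1 (z=5.0): nominal=0.26, high=0.64; AND[max(0, a+b−1)] → w = 0.00
R2 (z=-16.0): high=0.64, quiet=0.27; AND[max(0, a+b−1)] → w = 0.00
R3 (z=1.0): medium=0.85, nominal=0.26; AND[max(0, a+b−1)] → w = 0.11
R4 (z=4.2): loud=0.67 → w = 0.67
R5 (z=15.3): ¬nominal=1−0.26=0.74, ¬high=1−0.64=0.36; AND[max(0, a+b−1)] → w = 0.10
Weighted average = (0.00·5.0 + 0.00·-16.0 + 0.11·1.0 + 0.67·4.2 + 0.10·15.3) / (0.00 + 0.00 + 0.11 + 0.67 + 0.10)
  = 4.4540 / 0.8800 = 5.061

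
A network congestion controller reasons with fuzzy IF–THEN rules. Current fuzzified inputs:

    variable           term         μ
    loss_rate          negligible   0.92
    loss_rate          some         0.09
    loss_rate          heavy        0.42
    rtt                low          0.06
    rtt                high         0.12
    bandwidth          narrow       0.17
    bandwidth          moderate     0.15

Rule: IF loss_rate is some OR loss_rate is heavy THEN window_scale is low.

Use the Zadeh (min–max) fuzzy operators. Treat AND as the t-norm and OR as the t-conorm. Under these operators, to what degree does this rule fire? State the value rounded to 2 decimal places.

firing strength: some=0.09, heavy=0.42; OR[max(a, b)] → w = 0.42

0.42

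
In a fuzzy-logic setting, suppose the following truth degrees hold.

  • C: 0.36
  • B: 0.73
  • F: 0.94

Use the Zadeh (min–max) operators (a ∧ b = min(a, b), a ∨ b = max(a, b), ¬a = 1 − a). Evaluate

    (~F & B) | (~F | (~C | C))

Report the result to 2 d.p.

0.64

~F = 1 − 0.94 = 0.06
~F & B = min(a, b) on (0.06, 0.73) = 0.06
~F = 1 − 0.94 = 0.06
~C = 1 − 0.36 = 0.64
~C | C = max(a, b) on (0.64, 0.36) = 0.64
~F | (~C | C) = max(a, b) on (0.06, 0.64) = 0.64
(~F & B) | (~F | (~C | C)) = max(a, b) on (0.06, 0.64) = 0.64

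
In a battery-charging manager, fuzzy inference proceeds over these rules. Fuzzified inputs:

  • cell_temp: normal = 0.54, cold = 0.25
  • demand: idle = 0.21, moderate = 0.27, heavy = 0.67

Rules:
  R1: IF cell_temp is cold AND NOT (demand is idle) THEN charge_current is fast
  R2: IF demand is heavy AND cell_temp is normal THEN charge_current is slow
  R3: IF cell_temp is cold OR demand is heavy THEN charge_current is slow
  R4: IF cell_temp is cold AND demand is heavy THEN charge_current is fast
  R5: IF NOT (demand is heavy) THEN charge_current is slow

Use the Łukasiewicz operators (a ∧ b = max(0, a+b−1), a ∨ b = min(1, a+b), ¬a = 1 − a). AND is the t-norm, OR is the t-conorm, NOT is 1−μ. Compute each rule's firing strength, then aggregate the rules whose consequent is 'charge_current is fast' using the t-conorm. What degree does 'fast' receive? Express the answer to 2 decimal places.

0.04

R1: cold=0.25, ¬idle=1−0.21=0.79; AND[max(0, a+b−1)] → w = 0.04
R2: heavy=0.67, normal=0.54; AND[max(0, a+b−1)] → w = 0.21
R3: cold=0.25, heavy=0.67; OR[min(1, a+b)] → w = 0.92
R4: cold=0.25, heavy=0.67; AND[max(0, a+b−1)] → w = 0.00
R5: ¬heavy=1−0.67=0.33 → w = 0.33
Rules with consequent 'fast': {R1, R4} → strengths 0.04, 0.00
Aggregate via t-conorm [min(1, a+b)]: 0.04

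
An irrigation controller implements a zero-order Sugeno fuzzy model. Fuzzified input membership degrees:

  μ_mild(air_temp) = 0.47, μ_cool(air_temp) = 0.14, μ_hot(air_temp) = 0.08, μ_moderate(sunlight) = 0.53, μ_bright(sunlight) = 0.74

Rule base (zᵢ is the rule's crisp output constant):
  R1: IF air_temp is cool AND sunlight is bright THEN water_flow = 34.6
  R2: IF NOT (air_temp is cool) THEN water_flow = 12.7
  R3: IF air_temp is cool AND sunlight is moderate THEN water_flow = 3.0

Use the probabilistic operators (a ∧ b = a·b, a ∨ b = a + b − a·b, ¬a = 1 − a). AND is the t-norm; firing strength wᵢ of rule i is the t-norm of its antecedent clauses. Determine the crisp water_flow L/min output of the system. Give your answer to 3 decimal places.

14.193

R1 (z=34.6): cool=0.14, bright=0.74; AND[a·b] → w = 0.1036
R2 (z=12.7): ¬cool=1−0.14=0.86 → w = 0.8600
R3 (z=3.0): cool=0.14, moderate=0.53; AND[a·b] → w = 0.0742
Weighted average = (0.1036·34.6 + 0.8600·12.7 + 0.0742·3.0) / (0.1036 + 0.8600 + 0.0742)
  = 14.7292 / 1.0378 = 14.193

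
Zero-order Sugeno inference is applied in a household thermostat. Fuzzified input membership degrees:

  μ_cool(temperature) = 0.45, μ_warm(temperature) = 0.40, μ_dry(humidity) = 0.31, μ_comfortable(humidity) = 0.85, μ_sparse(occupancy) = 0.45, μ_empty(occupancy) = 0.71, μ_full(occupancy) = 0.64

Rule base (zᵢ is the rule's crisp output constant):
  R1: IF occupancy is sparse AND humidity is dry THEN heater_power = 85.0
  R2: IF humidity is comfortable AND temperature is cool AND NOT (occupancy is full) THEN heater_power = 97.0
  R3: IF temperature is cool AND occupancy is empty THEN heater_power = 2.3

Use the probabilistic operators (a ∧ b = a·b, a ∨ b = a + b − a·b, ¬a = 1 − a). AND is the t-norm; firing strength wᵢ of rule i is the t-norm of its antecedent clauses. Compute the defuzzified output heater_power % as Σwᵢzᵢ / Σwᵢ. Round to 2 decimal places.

43.49

R1 (z=85.0): sparse=0.45, dry=0.31; AND[a·b] → w = 0.1395
R2 (z=97.0): comfortable=0.85, cool=0.45, ¬full=1−0.64=0.36; AND[a·b] → w = 0.1377
R3 (z=2.3): cool=0.45, empty=0.71; AND[a·b] → w = 0.3195
Weighted average = (0.1395·85.0 + 0.1377·97.0 + 0.3195·2.3) / (0.1395 + 0.1377 + 0.3195)
  = 25.9493 / 0.5967 = 43.49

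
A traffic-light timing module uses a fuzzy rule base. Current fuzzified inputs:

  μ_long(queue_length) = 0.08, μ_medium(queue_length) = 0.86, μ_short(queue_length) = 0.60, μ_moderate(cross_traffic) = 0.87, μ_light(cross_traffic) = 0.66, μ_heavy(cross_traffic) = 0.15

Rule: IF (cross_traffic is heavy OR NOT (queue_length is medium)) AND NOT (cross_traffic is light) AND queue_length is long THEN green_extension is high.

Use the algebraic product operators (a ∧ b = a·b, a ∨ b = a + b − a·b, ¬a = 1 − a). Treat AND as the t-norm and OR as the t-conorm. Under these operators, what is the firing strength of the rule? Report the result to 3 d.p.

0.007

firing strength: (heavy=0.15 OR ¬medium=1−0.86=0.14) = 0.2690; AND[a·b] with ¬light=1−0.66=0.34, long=0.08 → w = 0.0073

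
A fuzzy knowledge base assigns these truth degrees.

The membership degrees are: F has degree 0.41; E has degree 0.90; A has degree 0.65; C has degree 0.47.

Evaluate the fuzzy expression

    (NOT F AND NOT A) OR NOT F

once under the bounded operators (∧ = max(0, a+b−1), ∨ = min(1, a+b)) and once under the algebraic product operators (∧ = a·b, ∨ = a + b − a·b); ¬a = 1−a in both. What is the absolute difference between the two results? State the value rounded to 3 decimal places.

0.085

Under bounded:
  NOT F = 1 − 0.41 = 0.59
  NOT A = 1 − 0.65 = 0.35
  NOT F AND NOT A = max(0, a+b−1) on (0.59, 0.35) = 0.00
  NOT F = 1 − 0.41 = 0.59
  (NOT F AND NOT A) OR NOT F = min(1, a+b) on (0.00, 0.59) = 0.59
  → value = 0.5900
Under algebraic product:
  NOT F = 1 − 0.4100 = 0.5900
  NOT A = 1 − 0.6500 = 0.3500
  NOT F AND NOT A = a·b on (0.5900, 0.3500) = 0.2065
  NOT F = 1 − 0.4100 = 0.5900
  (NOT F AND NOT A) OR NOT F = a + b − a·b on (0.2065, 0.5900) = 0.6747
  → value = 0.6747
|0.5900 − 0.6747| = 0.085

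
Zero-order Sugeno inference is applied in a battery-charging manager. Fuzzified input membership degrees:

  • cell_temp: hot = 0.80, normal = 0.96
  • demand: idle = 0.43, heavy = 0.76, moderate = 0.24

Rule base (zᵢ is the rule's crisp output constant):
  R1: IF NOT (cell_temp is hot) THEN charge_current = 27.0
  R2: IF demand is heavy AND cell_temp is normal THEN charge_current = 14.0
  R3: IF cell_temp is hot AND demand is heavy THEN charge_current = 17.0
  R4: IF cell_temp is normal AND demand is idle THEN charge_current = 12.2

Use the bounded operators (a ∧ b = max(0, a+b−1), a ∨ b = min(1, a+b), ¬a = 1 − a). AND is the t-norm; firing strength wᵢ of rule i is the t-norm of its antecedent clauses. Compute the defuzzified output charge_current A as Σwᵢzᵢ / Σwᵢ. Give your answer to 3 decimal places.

15.913

R1 (z=27.0): ¬hot=1−0.80=0.20 → w = 0.20
R2 (z=14.0): heavy=0.76, normal=0.96; AND[max(0, a+b−1)] → w = 0.72
R3 (z=17.0): hot=0.80, heavy=0.76; AND[max(0, a+b−1)] → w = 0.56
R4 (z=12.2): normal=0.96, idle=0.43; AND[max(0, a+b−1)] → w = 0.39
Weighted average = (0.20·27.0 + 0.72·14.0 + 0.56·17.0 + 0.39·12.2) / (0.20 + 0.72 + 0.56 + 0.39)
  = 29.7580 / 1.8700 = 15.913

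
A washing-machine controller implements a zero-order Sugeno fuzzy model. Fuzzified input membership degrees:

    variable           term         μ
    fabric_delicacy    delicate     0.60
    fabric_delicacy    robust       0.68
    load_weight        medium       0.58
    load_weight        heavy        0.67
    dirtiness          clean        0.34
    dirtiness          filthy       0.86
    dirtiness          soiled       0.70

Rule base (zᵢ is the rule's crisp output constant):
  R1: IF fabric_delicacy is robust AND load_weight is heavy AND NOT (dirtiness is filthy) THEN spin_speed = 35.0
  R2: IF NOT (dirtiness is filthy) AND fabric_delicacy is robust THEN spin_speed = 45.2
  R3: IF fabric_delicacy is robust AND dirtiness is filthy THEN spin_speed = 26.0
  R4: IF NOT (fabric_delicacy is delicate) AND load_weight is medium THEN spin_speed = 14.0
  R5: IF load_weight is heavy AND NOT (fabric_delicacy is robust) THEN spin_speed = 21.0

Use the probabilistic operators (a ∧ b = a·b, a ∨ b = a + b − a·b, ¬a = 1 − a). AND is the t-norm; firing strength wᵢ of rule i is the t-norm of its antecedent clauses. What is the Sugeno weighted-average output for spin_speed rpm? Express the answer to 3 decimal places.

R1 (z=35.0): robust=0.68, heavy=0.67, ¬filthy=1−0.86=0.14; AND[a·b] → w = 0.0638
R2 (z=45.2): ¬filthy=1−0.86=0.14, robust=0.68; AND[a·b] → w = 0.0952
R3 (z=26.0): robust=0.68, filthy=0.86; AND[a·b] → w = 0.5848
R4 (z=14.0): ¬delicate=1−0.60=0.40, medium=0.58; AND[a·b] → w = 0.2320
R5 (z=21.0): heavy=0.67, ¬robust=1−0.68=0.32; AND[a·b] → w = 0.2144
Weighted average = (0.0638·35.0 + 0.0952·45.2 + 0.5848·26.0 + 0.2320·14.0 + 0.2144·21.0) / (0.0638 + 0.0952 + 0.5848 + 0.2320 + 0.2144)
  = 29.4907 / 1.1902 = 24.778

24.778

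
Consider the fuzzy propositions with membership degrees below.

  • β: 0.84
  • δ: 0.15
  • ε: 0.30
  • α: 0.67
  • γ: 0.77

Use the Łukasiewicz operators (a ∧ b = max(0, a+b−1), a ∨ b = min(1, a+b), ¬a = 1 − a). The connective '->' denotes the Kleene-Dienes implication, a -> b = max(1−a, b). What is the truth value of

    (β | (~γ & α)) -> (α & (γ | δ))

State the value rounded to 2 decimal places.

~γ = 1 − 0.77 = 0.23
~γ & α = max(0, a+b−1) on (0.23, 0.67) = 0.00
β | (~γ & α) = min(1, a+b) on (0.84, 0.00) = 0.84
γ | δ = min(1, a+b) on (0.77, 0.15) = 0.92
α & (γ | δ) = max(0, a+b−1) on (0.67, 0.92) = 0.59
(β | (~γ & α)) -> (α & (γ | δ))  [Kleene-Dienes: max(1−a, b)] with a=0.84, b=0.59 → 0.59

0.59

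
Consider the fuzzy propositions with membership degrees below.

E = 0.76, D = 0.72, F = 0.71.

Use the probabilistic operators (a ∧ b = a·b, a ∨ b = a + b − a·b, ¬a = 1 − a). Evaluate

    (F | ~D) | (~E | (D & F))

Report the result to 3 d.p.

0.922

~D = 1 − 0.7200 = 0.2800
F | ~D = a + b − a·b on (0.7100, 0.2800) = 0.7912
~E = 1 − 0.7600 = 0.2400
D & F = a·b on (0.7200, 0.7100) = 0.5112
~E | (D & F) = a + b − a·b on (0.2400, 0.5112) = 0.6285
(F | ~D) | (~E | (D & F)) = a + b − a·b on (0.7912, 0.6285) = 0.9224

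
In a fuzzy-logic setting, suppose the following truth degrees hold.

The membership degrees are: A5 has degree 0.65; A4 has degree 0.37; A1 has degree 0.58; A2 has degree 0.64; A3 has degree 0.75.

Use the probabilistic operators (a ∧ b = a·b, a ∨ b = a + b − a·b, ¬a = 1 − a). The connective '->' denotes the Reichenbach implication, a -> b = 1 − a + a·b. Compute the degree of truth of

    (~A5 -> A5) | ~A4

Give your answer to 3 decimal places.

~A5 = 1 − 0.6500 = 0.3500
~A5 -> A5  [Reichenbach: 1 − a + a·b] with a=0.3500, b=0.6500 → 0.8775
~A4 = 1 − 0.3700 = 0.6300
(~A5 -> A5) | ~A4 = a + b − a·b on (0.8775, 0.6300) = 0.9547

0.955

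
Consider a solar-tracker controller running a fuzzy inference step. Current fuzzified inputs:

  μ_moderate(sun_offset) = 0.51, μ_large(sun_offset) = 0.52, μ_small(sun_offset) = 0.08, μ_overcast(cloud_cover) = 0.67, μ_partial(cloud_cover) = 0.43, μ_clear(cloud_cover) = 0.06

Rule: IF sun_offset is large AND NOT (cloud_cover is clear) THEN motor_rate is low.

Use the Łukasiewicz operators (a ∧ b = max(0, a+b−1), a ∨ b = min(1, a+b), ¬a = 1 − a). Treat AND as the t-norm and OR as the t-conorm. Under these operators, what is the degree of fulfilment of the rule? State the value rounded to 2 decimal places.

firing strength: large=0.52, ¬clear=1−0.06=0.94; AND[max(0, a+b−1)] → w = 0.46

0.46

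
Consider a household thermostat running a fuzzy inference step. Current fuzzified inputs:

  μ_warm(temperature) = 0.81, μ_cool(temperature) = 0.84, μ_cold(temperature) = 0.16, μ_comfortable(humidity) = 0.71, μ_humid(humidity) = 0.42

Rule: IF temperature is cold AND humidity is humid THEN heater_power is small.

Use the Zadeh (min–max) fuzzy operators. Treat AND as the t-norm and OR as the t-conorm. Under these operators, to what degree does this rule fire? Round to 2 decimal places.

0.16

firing strength: cold=0.16, humid=0.42; AND[min(a, b)] → w = 0.16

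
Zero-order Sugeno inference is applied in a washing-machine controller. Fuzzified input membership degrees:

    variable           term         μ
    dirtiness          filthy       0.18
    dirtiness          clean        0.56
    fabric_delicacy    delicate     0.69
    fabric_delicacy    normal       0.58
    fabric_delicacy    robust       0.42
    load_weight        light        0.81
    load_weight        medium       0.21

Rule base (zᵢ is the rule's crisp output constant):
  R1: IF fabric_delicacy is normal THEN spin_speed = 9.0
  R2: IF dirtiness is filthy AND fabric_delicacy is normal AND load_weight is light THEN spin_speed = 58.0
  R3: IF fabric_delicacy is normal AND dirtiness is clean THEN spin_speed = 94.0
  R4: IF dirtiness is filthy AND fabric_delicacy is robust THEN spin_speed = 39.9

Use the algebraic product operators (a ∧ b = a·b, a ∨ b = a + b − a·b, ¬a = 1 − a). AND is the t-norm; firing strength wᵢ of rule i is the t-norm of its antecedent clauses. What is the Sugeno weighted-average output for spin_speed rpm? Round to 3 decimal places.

41.008

R1 (z=9.0): normal=0.58 → w = 0.5800
R2 (z=58.0): filthy=0.18, normal=0.58, light=0.81; AND[a·b] → w = 0.0846
R3 (z=94.0): normal=0.58, clean=0.56; AND[a·b] → w = 0.3248
R4 (z=39.9): filthy=0.18, robust=0.42; AND[a·b] → w = 0.0756
Weighted average = (0.5800·9.0 + 0.0846·58.0 + 0.3248·94.0 + 0.0756·39.9) / (0.5800 + 0.0846 + 0.3248 + 0.0756)
  = 43.6724 / 1.0650 = 41.008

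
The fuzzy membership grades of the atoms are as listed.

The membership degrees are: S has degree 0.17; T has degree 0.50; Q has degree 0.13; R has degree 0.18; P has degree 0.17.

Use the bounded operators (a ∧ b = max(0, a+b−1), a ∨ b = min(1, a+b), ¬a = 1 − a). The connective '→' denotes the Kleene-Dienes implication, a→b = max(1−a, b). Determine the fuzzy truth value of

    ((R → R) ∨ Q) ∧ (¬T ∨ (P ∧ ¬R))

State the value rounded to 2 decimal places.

0.45

R → R  [Kleene-Dienes: max(1−a, b)] with a=0.18, b=0.18 → 0.82
(R → R) ∨ Q = min(1, a+b) on (0.82, 0.13) = 0.95
¬T = 1 − 0.50 = 0.50
¬R = 1 − 0.18 = 0.82
P ∧ ¬R = max(0, a+b−1) on (0.17, 0.82) = 0.00
¬T ∨ (P ∧ ¬R) = min(1, a+b) on (0.50, 0.00) = 0.50
((R → R) ∨ Q) ∧ (¬T ∨ (P ∧ ¬R)) = max(0, a+b−1) on (0.95, 0.50) = 0.45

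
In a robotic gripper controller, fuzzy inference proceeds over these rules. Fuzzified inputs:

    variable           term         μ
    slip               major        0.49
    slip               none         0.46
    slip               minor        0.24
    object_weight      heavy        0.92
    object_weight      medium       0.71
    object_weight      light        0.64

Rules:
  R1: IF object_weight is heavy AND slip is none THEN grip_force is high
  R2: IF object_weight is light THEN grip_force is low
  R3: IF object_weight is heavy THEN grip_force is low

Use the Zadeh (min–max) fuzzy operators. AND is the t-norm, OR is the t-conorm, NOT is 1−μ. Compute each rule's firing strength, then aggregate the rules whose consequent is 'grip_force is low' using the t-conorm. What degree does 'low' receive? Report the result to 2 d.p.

R1: heavy=0.92, none=0.46; AND[min(a, b)] → w = 0.46
R2: light=0.64 → w = 0.64
R3: heavy=0.92 → w = 0.92
Rules with consequent 'low': {R2, R3} → strengths 0.64, 0.92
Aggregate via t-conorm [max(a, b)]: 0.92

0.92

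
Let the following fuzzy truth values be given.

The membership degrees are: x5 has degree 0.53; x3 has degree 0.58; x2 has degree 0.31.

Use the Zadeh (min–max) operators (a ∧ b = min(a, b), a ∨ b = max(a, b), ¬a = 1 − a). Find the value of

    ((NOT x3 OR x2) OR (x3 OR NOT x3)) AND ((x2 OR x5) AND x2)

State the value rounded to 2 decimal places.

NOT x3 = 1 − 0.58 = 0.42
NOT x3 OR x2 = max(a, b) on (0.42, 0.31) = 0.42
NOT x3 = 1 − 0.58 = 0.42
x3 OR NOT x3 = max(a, b) on (0.58, 0.42) = 0.58
(NOT x3 OR x2) OR (x3 OR NOT x3) = max(a, b) on (0.42, 0.58) = 0.58
x2 OR x5 = max(a, b) on (0.31, 0.53) = 0.53
(x2 OR x5) AND x2 = min(a, b) on (0.53, 0.31) = 0.31
((NOT x3 OR x2) OR (x3 OR NOT x3)) AND ((x2 OR x5) AND x2) = min(a, b) on (0.58, 0.31) = 0.31

0.31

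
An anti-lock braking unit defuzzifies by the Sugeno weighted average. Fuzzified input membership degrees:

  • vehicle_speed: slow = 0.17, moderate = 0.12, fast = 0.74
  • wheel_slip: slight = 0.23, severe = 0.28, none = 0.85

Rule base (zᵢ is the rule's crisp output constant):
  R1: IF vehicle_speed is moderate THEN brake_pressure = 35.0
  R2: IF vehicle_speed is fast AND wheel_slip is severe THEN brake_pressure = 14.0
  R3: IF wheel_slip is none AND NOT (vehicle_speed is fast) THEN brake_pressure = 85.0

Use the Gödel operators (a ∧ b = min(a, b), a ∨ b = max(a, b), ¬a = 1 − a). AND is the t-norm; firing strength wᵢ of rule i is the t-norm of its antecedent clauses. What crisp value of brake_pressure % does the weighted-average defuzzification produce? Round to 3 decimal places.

45.788

R1 (z=35.0): moderate=0.12 → w = 0.12
R2 (z=14.0): fast=0.74, severe=0.28; AND[min(a, b)] → w = 0.28
R3 (z=85.0): none=0.85, ¬fast=1−0.74=0.26; AND[min(a, b)] → w = 0.26
Weighted average = (0.12·35.0 + 0.28·14.0 + 0.26·85.0) / (0.12 + 0.28 + 0.26)
  = 30.2200 / 0.6600 = 45.788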